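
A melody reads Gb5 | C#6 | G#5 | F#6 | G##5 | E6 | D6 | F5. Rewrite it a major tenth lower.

Ebb4 A4 E4 D5 E#4 C5 Bb4 Db4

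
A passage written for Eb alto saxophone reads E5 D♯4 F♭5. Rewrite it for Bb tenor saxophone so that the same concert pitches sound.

First find concert pitch: the Eb alto saxophone sounds a major sixth below written, so E5 D♯4 F♭5 sounds G4 F#3 Abb4.
Then write for Bb tenor saxophone: it sounds a major ninth below written, so the part must be a major ninth above concert.
G4 → A5
F#3 → G#4
Abb4 → Bbb5

A5 G#4 Bbb5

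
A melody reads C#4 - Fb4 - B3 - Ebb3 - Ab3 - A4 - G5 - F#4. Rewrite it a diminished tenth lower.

A##2 D3 G##2 C2 F#2 F##3 E#4 D##3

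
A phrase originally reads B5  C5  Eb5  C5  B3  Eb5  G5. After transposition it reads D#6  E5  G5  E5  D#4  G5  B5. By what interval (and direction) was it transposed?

Take the first pair: B5 → D#6. B to D spans 3 letter names, so the interval is some kind of third.
B5 to D#6 is 4 semitones, which makes it a major third; the second version is higher, so the direction is up.
Checking another pair — G5 → B5 — gives the same interval.

up a major third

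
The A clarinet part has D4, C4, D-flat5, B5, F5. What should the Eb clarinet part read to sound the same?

First find concert pitch: the A clarinet sounds a minor third below written, so D4 C4 D-flat5 B5 F5 sounds B3 A3 Bb4 G#5 D5.
Then write for Eb clarinet: it sounds a minor third above written, so the part must be a minor third below concert.
B3 → G#3
A3 → F#3
Bb4 → G4
G#5 → E#5
D5 → B4

G#3 F#3 G4 E#5 B4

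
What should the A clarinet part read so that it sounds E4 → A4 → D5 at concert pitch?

Written C4 sounds as A3 on the A clarinet, so concert pitches are written a minor third up.
E4 gives G4
A4 gives C5
D5 gives F5

G4 C5 F5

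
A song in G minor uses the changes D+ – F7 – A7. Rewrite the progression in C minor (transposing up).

G+ Bb7 D7

G minor up to C minor is a perfect fourth; each chord root moves by that interval while the quality stays the same.
D+: root D up a perfect fourth → G, giving G+.
F7: root F up a perfect fourth → Bb, giving Bb7.
A7: root A up a perfect fourth → D, giving D7.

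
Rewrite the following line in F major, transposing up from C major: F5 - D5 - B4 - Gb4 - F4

Bb5 G5 E5 Cb5 Bb4

C major to F major up is a perfect fourth, so every note moves up by that interval.
F5 becomes Bb5
D5 becomes G5
B4 becomes E5
Gb4 becomes Cb5
F4 becomes Bb4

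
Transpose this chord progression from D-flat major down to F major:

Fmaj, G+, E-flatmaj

Amaj B+ Gmaj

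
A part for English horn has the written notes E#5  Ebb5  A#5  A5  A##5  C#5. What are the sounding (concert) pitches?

The English horn sounds a perfect fifth below written, so transpose each written note down a perfect fifth.
E#5 to A#4
Ebb5 to Abb4
A#5 to D#5
A5 to D5
A##5 to D##5
C#5 to F#4

A#4 Abb4 D#5 D5 D##5 F#4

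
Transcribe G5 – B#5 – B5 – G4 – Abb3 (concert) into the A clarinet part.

The A clarinet sounds a minor third below written, so the written part must be a minor third above concert — transpose each note up.
G5 becomes Bb5
B#5 becomes D#6
B5 becomes D6
G4 becomes Bb4
Abb3 becomes Cbb4

Bb5 D#6 D6 Bb4 Cbb4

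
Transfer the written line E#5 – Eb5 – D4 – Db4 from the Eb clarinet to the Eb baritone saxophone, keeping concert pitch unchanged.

First find concert pitch: the Eb clarinet sounds a minor third above written, so E#5 Eb5 D4 Db4 sounds G#5 Gb5 F4 Fb4.
Then write for Eb baritone saxophone: it sounds a major thirteenth below written, so the part must be a major thirteenth above concert.
G#5 → E#7
Gb5 → Eb7
F4 → D6
Fb4 → Db6

E#7 Eb7 D6 Db6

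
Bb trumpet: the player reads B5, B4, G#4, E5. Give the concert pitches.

A5 A4 F#4 D5

Written C4 on the Bb trumpet sounds as Bb3, a major second lower; apply that shift to every note.
B5 to A5
B4 to A4
G#4 to F#4
E5 to D5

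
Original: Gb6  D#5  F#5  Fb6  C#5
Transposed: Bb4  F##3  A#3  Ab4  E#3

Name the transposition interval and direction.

Take the first pair: Gb6 → Bb4. G to B spans 13 letter names, so the interval is some kind of thirteenth.
Bb4 to Gb6 is 20 semitones, which makes it a minor thirteenth; the second version is lower, so the direction is down.
Checking another pair — C#5 → E#3 — gives the same interval.

down a minor thirteenth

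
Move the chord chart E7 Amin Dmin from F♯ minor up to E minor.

F♯ minor up to E minor is a minor seventh; each chord root moves by that interval while the quality stays the same.
E7: root E up a minor seventh → D, giving D7.
Amin: root A up a minor seventh → G, giving Gmin.
Dmin: root D up a minor seventh → C, giving Cmin.

D7 Gmin Cmin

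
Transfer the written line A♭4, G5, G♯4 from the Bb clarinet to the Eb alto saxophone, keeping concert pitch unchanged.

Eb5 D6 D#5

First find concert pitch: the Bb clarinet sounds a major second below written, so A♭4 G5 G♯4 sounds Gb4 F5 F#4.
Then write for Eb alto saxophone: it sounds a major sixth below written, so the part must be a major sixth above concert.
Gb4 → Eb5
F5 → D6
F#4 → D#5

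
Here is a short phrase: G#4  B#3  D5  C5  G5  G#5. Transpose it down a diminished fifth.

C##4 E##3 G#4 F#4 C#5 C##5

G#4 → C##4
B#3 → E##3
D5 → G#4
C5 → F#4
G5 → C#5
G#5 → C##5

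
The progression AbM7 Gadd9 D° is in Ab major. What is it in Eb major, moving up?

Ab major up to Eb major is a perfect fifth; each chord root moves by that interval while the quality stays the same.
AbM7: root Ab up a perfect fifth → Eb, giving EbM7.
Gadd9: root G up a perfect fifth → D, giving Dadd9.
D°: root D up a perfect fifth → A, giving A°.

EbM7 Dadd9 A°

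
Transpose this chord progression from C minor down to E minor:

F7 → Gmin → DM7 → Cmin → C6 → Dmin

A7 Bmin F#M7 Emin E6 F#min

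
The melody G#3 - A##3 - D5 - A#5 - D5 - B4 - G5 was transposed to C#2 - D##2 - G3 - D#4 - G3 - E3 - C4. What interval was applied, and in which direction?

down a perfect twelfth

From G#3 to C#2 is 12 letter names — a twelfth of some quality.
C#2 to G#3 is 19 semitones, which makes it a perfect twelfth; the second version is lower, so the direction is down.
Checking another pair — G5 → C4 — gives the same interval.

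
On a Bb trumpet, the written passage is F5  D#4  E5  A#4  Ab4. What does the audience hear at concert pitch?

Eb5 C#4 D5 G#4 Gb4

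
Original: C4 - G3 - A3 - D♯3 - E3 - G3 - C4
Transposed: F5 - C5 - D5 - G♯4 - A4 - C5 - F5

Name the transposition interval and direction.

Take the first pair: C4 → F5. C to F spans 11 letter names, so the interval is some kind of eleventh.
C4 to F5 is 17 semitones, which makes it a perfect eleventh; the second version is higher, so the direction is up.
Checking another pair — C4 → F5 — gives the same interval.

up a perfect eleventh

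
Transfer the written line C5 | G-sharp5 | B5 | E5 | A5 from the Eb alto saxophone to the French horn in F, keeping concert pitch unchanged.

Bb4 F#5 A5 D5 G5

First find concert pitch: the Eb alto saxophone sounds a major sixth below written, so C5 G-sharp5 B5 E5 A5 sounds Eb4 B4 D5 G4 C5.
Then write for French horn in F: it sounds a perfect fifth below written, so the part must be a perfect fifth above concert.
Eb4 → Bb4
B4 → F#5
D5 → A5
G4 → D5
C5 → G5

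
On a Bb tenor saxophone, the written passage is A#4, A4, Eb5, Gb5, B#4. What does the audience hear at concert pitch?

G#3 G3 Db4 Fb4 A#3

The Bb tenor saxophone sounds a major ninth below written, so transpose each written note down a major ninth.
A#4 becomes G#3
A4 becomes G3
Eb5 becomes Db4
Gb5 becomes Fb4
B#4 becomes A#3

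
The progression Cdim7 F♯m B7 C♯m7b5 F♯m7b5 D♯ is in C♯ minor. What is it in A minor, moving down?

C♯ minor down to A minor is a major third; each chord root moves by that interval while the quality stays the same.
Cdim7: root C down a major third → Ab, giving Abdim7.
F♯m: root F♯ down a major third → D, giving Dm.
B7: root B down a major third → G, giving G7.
C♯m7b5: root C♯ down a major third → A, giving Am7b5.
F♯m7b5: root F♯ down a major third → D, giving Dm7b5.
D♯: root D♯ down a major third → B, giving B.

Abdim7 Dm G7 Am7b5 Dm7b5 B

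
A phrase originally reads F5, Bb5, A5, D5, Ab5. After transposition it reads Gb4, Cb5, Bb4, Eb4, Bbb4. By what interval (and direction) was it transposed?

From F5 to Gb4 is 7 letter names — a seventh of some quality.
Gb4 to F5 is 11 semitones, which makes it a major seventh; the second version is lower, so the direction is down.
Checking another pair — Ab5 → Bbb4 — gives the same interval.

down a major seventh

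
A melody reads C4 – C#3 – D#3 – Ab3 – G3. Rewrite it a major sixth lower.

C4 down a major sixth is Eb3.
C#3 down a major sixth is E2.
A major sixth down from D#3 gives F#2.
Ab3 down a major sixth is Cb3.
G3 down a major sixth is Bb2.

Eb3 E2 F#2 Cb3 Bb2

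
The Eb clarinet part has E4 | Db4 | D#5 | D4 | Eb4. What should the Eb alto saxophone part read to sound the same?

First find concert pitch: the Eb clarinet sounds a minor third above written, so E4 Db4 D#5 D4 Eb4 sounds G4 Fb4 F#5 F4 Gb4.
Then write for Eb alto saxophone: it sounds a major sixth below written, so the part must be a major sixth above concert.
G4 → E5
Fb4 → Db5
F#5 → D#6
F4 → D5
Gb4 → Eb5

E5 Db5 D#6 D5 Eb5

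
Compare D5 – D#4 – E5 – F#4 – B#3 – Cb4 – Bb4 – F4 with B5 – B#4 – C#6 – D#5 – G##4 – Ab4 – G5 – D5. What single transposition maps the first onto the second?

up a major sixth

From D5 to B5 is 6 letter names — a sixth of some quality.
D5 to B5 is 9 semitones, which makes it a major sixth; the second version is higher, so the direction is up.
Checking another pair — F4 → D5 — gives the same interval.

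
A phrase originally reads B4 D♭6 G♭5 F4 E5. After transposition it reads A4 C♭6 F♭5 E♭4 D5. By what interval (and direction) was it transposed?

down a major second

From B4 to A4 is 2 letter names — a second of some quality.
A4 to B4 is 2 semitones, which makes it a major second; the second version is lower, so the direction is down.
Checking another pair — E5 → D5 — gives the same interval.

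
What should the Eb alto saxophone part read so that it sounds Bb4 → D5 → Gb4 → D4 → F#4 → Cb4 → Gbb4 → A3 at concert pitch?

G5 B5 Eb5 B4 D#5 Ab4 Ebb5 F#4

The Eb alto saxophone sounds a major sixth below written, so the written part must be a major sixth above concert — transpose each note up.
Bb4 -> G5
D5 -> B5
Gb4 -> Eb5
D4 -> B4
F#4 -> D#5
Cb4 -> Ab4
Gbb4 -> Ebb5
A3 -> F#4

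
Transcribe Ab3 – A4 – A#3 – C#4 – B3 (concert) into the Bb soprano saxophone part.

Bb3 B4 B#3 D#4 C#4

The Bb soprano saxophone sounds a major second below written, so the written part must be a major second above concert — transpose each note up.
Ab3 → Bb3
A4 → B4
A#3 → B#3
C#4 → D#4
B3 → C#4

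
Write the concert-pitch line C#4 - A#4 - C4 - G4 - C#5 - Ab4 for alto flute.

F#4 D#5 F4 C5 F#5 Db5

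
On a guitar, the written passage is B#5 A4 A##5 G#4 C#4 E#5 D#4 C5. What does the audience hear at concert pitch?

B#4 A3 A##4 G#3 C#3 E#4 D#3 C4

Written C4 on the guitar sounds as C3, a perfect octave lower; apply that shift to every note.
B#5 to B#4
A4 to A3
A##5 to A##4
G#4 to G#3
C#4 to C#3
E#5 to E#4
D#4 to D#3
C5 to C4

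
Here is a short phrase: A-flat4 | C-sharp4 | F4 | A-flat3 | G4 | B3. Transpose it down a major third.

Ab4: a third down reaches F, and 4 semitones makes it Fb4.
A major third down from C#4 gives A3.
A major third down from F4 gives Db4.
Ab3 down a major third is Fb3.
A major third down from G4 gives Eb4.
B3: a third down reaches G, and 4 semitones makes it G3.

Fb4 A3 Db4 Fb3 Eb4 G3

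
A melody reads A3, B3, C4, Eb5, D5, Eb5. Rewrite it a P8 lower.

A2 B2 C3 Eb4 D4 Eb4

A3 becomes A2
B3 becomes B2
C4 becomes C3
Eb5 becomes Eb4
D5 becomes D4
Eb5 becomes Eb4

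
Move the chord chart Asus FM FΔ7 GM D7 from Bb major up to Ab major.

Bb major up to Ab major is a minor seventh; each chord root moves by that interval while the quality stays the same.
Asus: root A up a minor seventh → G, giving Gsus.
FM: root F up a minor seventh → Eb, giving EbM.
FΔ7: root F up a minor seventh → Eb, giving EbΔ7.
GM: root G up a minor seventh → F, giving FM.
D7: root D up a minor seventh → C, giving C7.

Gsus EbM EbΔ7 FM C7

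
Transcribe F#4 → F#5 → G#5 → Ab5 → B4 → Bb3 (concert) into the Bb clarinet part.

G#4 G#5 A#5 Bb5 C#5 C4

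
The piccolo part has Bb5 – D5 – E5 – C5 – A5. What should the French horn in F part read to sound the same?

First find concert pitch: the piccolo sounds a perfect octave above written, so Bb5 D5 E5 C5 A5 sounds Bb6 D6 E6 C6 A6.
Then write for French horn in F: it sounds a perfect fifth below written, so the part must be a perfect fifth above concert.
Bb6 → F7
D6 → A6
E6 → B6
C6 → G6
A6 → E7

F7 A6 B6 G6 E7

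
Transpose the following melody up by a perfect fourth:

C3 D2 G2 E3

F3 G2 C3 A3

C3 gives F3
D2 gives G2
G2 gives C3
E3 gives A3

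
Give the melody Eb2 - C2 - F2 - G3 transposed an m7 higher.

Db3 Bb2 Eb3 F4

Eb2 becomes Db3
C2 becomes Bb2
F2 becomes Eb3
G3 becomes F4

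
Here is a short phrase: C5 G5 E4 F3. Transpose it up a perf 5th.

C5: a fifth up reaches G, and 7 semitones makes it G5.
G5: a fifth up reaches D, and 7 semitones makes it D6.
A perfect fifth up from E4 gives B4.
F3: a fifth up reaches C, and 7 semitones makes it C4.

G5 D6 B4 C4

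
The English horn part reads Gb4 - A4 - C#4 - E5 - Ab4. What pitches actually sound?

Cb4 D4 F#3 A4 Db4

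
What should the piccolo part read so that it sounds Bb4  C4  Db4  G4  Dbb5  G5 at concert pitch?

Bb3 C3 Db3 G3 Dbb4 G4

The piccolo sounds a perfect octave above written, so the written part must be a perfect octave below concert — transpose each note down.
Bb4 → Bb3
C4 → C3
Db4 → Db3
G4 → G3
Dbb5 → Dbb4
G5 → G4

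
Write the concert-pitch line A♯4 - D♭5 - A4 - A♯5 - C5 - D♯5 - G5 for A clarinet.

C#5 Fb5 C5 C#6 Eb5 F#5 Bb5

Written C4 sounds as A3 on the A clarinet, so concert pitches are written a minor third up.
A#4 to C#5
Db5 to Fb5
A4 to C5
A#5 to C#6
C5 to Eb5
D#5 to F#5
G5 to Bb5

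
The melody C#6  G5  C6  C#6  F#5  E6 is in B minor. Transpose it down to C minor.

From B down to C is a major seventh; apply that to each pitch.
C#6 → D5
G5 → Ab4
C6 → Db5
C#6 → D5
F#5 → G4
E6 → F5

D5 Ab4 Db5 D5 G4 F5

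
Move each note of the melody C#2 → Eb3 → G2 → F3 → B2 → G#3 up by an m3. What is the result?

E2 Gb3 Bb2 Ab3 D3 B3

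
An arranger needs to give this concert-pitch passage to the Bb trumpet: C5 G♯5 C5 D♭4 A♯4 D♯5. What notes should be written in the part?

Written C4 sounds as Bb3 on the Bb trumpet, so concert pitches are written a major second up.
C5 gives D5
G#5 gives A#5
C5 gives D5
Db4 gives Eb4
A#4 gives B#4
D#5 gives E#5

D5 A#5 D5 Eb4 B#4 E#5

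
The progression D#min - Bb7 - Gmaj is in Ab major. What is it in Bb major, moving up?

E#min C7 Amaj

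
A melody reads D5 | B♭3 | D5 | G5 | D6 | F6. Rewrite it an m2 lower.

C#5 A3 C#5 F#5 C#6 E6

A minor second down from D5 gives C#5.
Bb3: a second down reaches A, and 1 semitone makes it A3.
D5: a second down reaches C, and 1 semitone makes it C#5.
A minor second down from G5 gives F#5.
A minor second down from D6 gives C#6.
F6: a second down reaches E, and 1 semitone makes it E6.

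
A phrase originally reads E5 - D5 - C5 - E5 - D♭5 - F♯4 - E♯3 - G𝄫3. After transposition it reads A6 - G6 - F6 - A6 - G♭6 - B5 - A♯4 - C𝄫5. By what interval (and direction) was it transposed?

up a perfect eleventh

Take the first pair: E5 → A6. E to A spans 11 letter names, so the interval is some kind of eleventh.
E5 to A6 is 17 semitones, which makes it a perfect eleventh; the second version is higher, so the direction is up.
Checking another pair — Gbb3 → Cbb5 — gives the same interval.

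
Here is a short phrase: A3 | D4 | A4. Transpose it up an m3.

A3 to C4
D4 to F4
A4 to C5

C4 F4 C5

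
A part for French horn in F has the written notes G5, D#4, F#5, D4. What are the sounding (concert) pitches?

The French horn in F sounds a perfect fifth below written, so transpose each written note down a perfect fifth.
G5 gives C5
D#4 gives G#3
F#5 gives B4
D4 gives G3

C5 G#3 B4 G3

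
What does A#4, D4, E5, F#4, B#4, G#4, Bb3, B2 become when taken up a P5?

A#4 up a perfect fifth is E#5.
D4: a fifth up reaches A, and 7 semitones makes it A4.
E5 up a perfect fifth is B5.
A perfect fifth up from F#4 gives C#5.
B#4: a fifth up reaches F, and 7 semitones makes it F##5.
G#4 up a perfect fifth is D#5.
A perfect fifth up from Bb3 gives F4.
B2 up a perfect fifth is F#3.

E#5 A4 B5 C#5 F##5 D#5 F4 F#3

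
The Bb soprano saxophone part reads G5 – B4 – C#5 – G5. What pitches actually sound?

F5 A4 B4 F5

The Bb soprano saxophone sounds a major second below written, so transpose each written note down a major second.
G5 -> F5
B4 -> A4
C#5 -> B4
G5 -> F5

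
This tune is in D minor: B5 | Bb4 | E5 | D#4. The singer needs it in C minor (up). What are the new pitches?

D minor to C minor up is a minor seventh, so every note moves up by that interval.
B5 → A6
Bb4 → Ab5
E5 → D6
D#4 → C#5

A6 Ab5 D6 C#5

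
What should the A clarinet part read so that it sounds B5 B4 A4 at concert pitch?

The A clarinet sounds a minor third below written, so the written part must be a minor third above concert — transpose each note up.
B5 -> D6
B4 -> D5
A4 -> C5

D6 D5 C5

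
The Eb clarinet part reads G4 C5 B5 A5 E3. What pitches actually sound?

Written C4 on the Eb clarinet sounds as Eb4, a minor third higher; apply that shift to every note.
G4 -> Bb4
C5 -> Eb5
B5 -> D6
A5 -> C6
E3 -> G3

Bb4 Eb5 D6 C6 G3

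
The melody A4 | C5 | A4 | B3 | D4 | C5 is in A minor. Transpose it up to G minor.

G5 Bb5 G5 A4 C5 Bb5

From A up to G is a minor seventh; apply that to each pitch.
A4 becomes G5
C5 becomes Bb5
A4 becomes G5
B3 becomes A4
D4 becomes C5
C5 becomes Bb5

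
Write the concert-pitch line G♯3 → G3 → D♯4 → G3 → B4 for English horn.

Written C4 sounds as F3 on the English horn, so concert pitches are written a perfect fifth up.
G#3 becomes D#4
G3 becomes D4
D#4 becomes A#4
G3 becomes D4
B4 becomes F#5

D#4 D4 A#4 D4 F#5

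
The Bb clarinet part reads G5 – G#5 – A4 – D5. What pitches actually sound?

F5 F#5 G4 C5

The Bb clarinet sounds a major second below written, so transpose each written note down a major second.
G5 to F5
G#5 to F#5
A4 to G4
D5 to C5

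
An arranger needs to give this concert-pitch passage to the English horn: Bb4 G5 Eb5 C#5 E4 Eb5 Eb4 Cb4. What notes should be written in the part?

F5 D6 Bb5 G#5 B4 Bb5 Bb4 Gb4

Written C4 sounds as F3 on the English horn, so concert pitches are written a perfect fifth up.
Bb4 to F5
G5 to D6
Eb5 to Bb5
C#5 to G#5
E4 to B4
Eb5 to Bb5
Eb4 to Bb4
Cb4 to Gb4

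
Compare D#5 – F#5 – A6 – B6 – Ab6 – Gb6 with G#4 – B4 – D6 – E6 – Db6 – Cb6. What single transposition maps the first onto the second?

From D#5 to G#4 is 5 letter names — a fifth of some quality.
G#4 to D#5 is 7 semitones, which makes it a perfect fifth; the second version is lower, so the direction is down.
Checking another pair — Gb6 → Cb6 — gives the same interval.

down a perfect fifth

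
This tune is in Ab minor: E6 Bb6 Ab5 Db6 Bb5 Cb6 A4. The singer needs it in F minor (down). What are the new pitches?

Ab minor to F minor down is a minor third, so every note moves down by that interval.
E6 -> C#6
Bb6 -> G6
Ab5 -> F5
Db6 -> Bb5
Bb5 -> G5
Cb6 -> Ab5
A4 -> F#4

C#6 G6 F5 Bb5 G5 Ab5 F#4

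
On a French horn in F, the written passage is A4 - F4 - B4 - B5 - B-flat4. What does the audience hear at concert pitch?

D4 Bb3 E4 E5 Eb4

The French horn in F sounds a perfect fifth below written, so transpose each written note down a perfect fifth.
A4 becomes D4
F4 becomes Bb3
B4 becomes E4
B5 becomes E5
Bb4 becomes Eb4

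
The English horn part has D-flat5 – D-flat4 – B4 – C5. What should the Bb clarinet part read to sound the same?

First find concert pitch: the English horn sounds a perfect fifth below written, so D-flat5 D-flat4 B4 C5 sounds Gb4 Gb3 E4 F4.
Then write for Bb clarinet: it sounds a major second below written, so the part must be a major second above concert.
Gb4 → Ab4
Gb3 → Ab3
E4 → F#4
F4 → G4

Ab4 Ab3 F#4 G4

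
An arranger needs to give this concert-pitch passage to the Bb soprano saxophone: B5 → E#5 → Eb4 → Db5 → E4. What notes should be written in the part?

C#6 F##5 F4 Eb5 F#4

Written C4 sounds as Bb3 on the Bb soprano saxophone, so concert pitches are written a major second up.
B5 -> C#6
E#5 -> F##5
Eb4 -> F4
Db5 -> Eb5
E4 -> F#4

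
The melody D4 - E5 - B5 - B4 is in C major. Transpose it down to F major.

C major to F major down is a perfect fifth, so every note moves down by that interval.
D4 to G3
E5 to A4
B5 to E5
B4 to E4

G3 A4 E5 E4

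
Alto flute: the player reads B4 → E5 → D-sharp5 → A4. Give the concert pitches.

F#4 B4 A#4 E4

The alto flute sounds a perfect fourth below written, so transpose each written note down a perfect fourth.
B4 -> F#4
E5 -> B4
D#5 -> A#4
A4 -> E4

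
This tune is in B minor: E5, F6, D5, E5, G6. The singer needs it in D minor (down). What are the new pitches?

G4 Ab5 F4 G4 Bb5

B minor to D minor down is a major sixth, so every note moves down by that interval.
E5 to G4
F6 to Ab5
D5 to F4
E5 to G4
G6 to Bb5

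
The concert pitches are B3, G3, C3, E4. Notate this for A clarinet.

The A clarinet sounds a minor third below written, so the written part must be a minor third above concert — transpose each note up.
B3 to D4
G3 to Bb3
C3 to Eb3
E4 to G4

D4 Bb3 Eb3 G4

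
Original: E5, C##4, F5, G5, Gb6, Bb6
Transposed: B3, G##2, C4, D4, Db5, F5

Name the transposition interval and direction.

down a perfect eleventh

Take the first pair: E5 → B3. E to B spans 11 letter names, so the interval is some kind of eleventh.
B3 to E5 is 17 semitones, which makes it a perfect eleventh; the second version is lower, so the direction is down.
Checking another pair — Bb6 → F5 — gives the same interval.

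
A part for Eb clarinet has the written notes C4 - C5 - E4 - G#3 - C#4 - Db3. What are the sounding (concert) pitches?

Written C4 on the Eb clarinet sounds as Eb4, a minor third higher; apply that shift to every note.
C4 → Eb4
C5 → Eb5
E4 → G4
G#3 → B3
C#4 → E4
Db3 → Fb3

Eb4 Eb5 G4 B3 E4 Fb3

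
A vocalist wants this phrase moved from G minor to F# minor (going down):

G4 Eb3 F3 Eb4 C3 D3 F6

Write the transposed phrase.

F#4 D3 E3 D4 B2 C#3 E6

From G down to F# is a minor second; apply that to each pitch.
G4 -> F#4
Eb3 -> D3
F3 -> E3
Eb4 -> D4
C3 -> B2
D3 -> C#3
F6 -> E6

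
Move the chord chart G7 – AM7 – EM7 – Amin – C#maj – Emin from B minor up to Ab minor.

B minor up to Ab minor is a diminished seventh; each chord root moves by that interval while the quality stays the same.
G7: root G up a diminished seventh → Fb, giving Fb7.
AM7: root A up a diminished seventh → Gb, giving GbM7.
EM7: root E up a diminished seventh → Db, giving DbM7.
Amin: root A up a diminished seventh → Gb, giving Gbmin.
C#maj: root C# up a diminished seventh → Bb, giving Bbmaj.
Emin: root E up a diminished seventh → Db, giving Dbmin.

Fb7 GbM7 DbM7 Gbmin Bbmaj Dbmin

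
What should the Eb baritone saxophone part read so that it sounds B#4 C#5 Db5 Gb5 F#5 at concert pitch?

Written C4 sounds as Eb2 on the Eb baritone saxophone, so concert pitches are written a major thirteenth up.
B#4 gives G##6
C#5 gives A#6
Db5 gives Bb6
Gb5 gives Eb7
F#5 gives D#7

G##6 A#6 Bb6 Eb7 D#7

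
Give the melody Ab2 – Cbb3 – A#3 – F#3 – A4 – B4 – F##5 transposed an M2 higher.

Bb2 Dbb3 B#3 G#3 B4 C#5 G##5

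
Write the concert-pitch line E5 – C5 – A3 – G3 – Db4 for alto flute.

A5 F5 D4 C4 Gb4

Written C4 sounds as G3 on the alto flute, so concert pitches are written a perfect fourth up.
E5 -> A5
C5 -> F5
A3 -> D4
G3 -> C4
Db4 -> Gb4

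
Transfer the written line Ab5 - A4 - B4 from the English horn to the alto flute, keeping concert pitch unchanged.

First find concert pitch: the English horn sounds a perfect fifth below written, so Ab5 A4 B4 sounds Db5 D4 E4.
Then write for alto flute: it sounds a perfect fourth below written, so the part must be a perfect fourth above concert.
Db5 → Gb5
D4 → G4
E4 → A4

Gb5 G4 A4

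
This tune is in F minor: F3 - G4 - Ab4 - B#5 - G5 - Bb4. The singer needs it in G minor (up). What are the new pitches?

From F up to G is a major second; apply that to each pitch.
F3 gives G3
G4 gives A4
Ab4 gives Bb4
B#5 gives C##6
G5 gives A5
Bb4 gives C5

G3 A4 Bb4 C##6 A5 C5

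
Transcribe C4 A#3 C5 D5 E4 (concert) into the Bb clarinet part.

D4 B#3 D5 E5 F#4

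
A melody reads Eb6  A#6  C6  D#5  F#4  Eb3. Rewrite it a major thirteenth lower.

Gb4 C#5 Eb4 F#3 A2 Gb1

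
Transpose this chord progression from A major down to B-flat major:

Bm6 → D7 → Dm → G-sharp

Cm6 Eb7 Ebm A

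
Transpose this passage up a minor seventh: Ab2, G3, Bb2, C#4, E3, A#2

Gb3 F4 Ab3 B4 D4 G#3

Ab2 -> Gb3
G3 -> F4
Bb2 -> Ab3
C#4 -> B4
E3 -> D4
A#2 -> G#3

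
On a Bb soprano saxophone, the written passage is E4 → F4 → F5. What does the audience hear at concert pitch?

D4 Eb4 Eb5

The Bb soprano saxophone sounds a major second below written, so transpose each written note down a major second.
E4 -> D4
F4 -> Eb4
F5 -> Eb5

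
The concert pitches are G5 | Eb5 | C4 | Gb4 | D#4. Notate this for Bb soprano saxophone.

A5 F5 D4 Ab4 E#4

Written C4 sounds as Bb3 on the Bb soprano saxophone, so concert pitches are written a major second up.
G5 → A5
Eb5 → F5
C4 → D4
Gb4 → Ab4
D#4 → E#4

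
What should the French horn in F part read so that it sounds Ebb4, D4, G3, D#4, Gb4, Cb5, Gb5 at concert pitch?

Written C4 sounds as F3 on the French horn in F, so concert pitches are written a perfect fifth up.
Ebb4 → Bbb4
D4 → A4
G3 → D4
D#4 → A#4
Gb4 → Db5
Cb5 → Gb5
Gb5 → Db6

Bbb4 A4 D4 A#4 Db5 Gb5 Db6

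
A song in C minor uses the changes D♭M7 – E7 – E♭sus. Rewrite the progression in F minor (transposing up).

GbM7 A7 Absus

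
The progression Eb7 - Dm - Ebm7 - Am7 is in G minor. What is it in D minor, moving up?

Bb7 Am Bbm7 Em7

G minor up to D minor is a perfect fifth; each chord root moves by that interval while the quality stays the same.
Eb7: root Eb up a perfect fifth → Bb, giving Bb7.
Dm: root D up a perfect fifth → A, giving Am.
Ebm7: root Eb up a perfect fifth → Bb, giving Bbm7.
Am7: root A up a perfect fifth → E, giving Em7.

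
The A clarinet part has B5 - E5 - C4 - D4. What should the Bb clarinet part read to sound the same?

First find concert pitch: the A clarinet sounds a minor third below written, so B5 E5 C4 D4 sounds G#5 C#5 A3 B3.
Then write for Bb clarinet: it sounds a major second below written, so the part must be a major second above concert.
G#5 → A#5
C#5 → D#5
A3 → B3
B3 → C#4

A#5 D#5 B3 C#4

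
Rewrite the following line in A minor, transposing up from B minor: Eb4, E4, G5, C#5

Db5 D5 F6 B5

From B up to A is a minor seventh; apply that to each pitch.
Eb4 -> Db5
E4 -> D5
G5 -> F6
C#5 -> B5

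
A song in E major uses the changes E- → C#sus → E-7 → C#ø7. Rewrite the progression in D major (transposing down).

E major down to D major is a major second; each chord root moves by that interval while the quality stays the same.
E-: root E down a major second → D, giving D-.
C#sus: root C# down a major second → B, giving Bsus.
E-7: root E down a major second → D, giving D-7.
C#ø7: root C# down a major second → B, giving Bø7.

D- Bsus D-7 Bø7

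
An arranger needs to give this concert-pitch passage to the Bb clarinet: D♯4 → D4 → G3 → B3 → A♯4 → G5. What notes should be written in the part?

Written C4 sounds as Bb3 on the Bb clarinet, so concert pitches are written a major second up.
D#4 gives E#4
D4 gives E4
G3 gives A3
B3 gives C#4
A#4 gives B#4
G5 gives A5

E#4 E4 A3 C#4 B#4 A5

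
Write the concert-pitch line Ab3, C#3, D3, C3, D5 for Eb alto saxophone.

F4 A#3 B3 A3 B5

The Eb alto saxophone sounds a major sixth below written, so the written part must be a major sixth above concert — transpose each note up.
Ab3 -> F4
C#3 -> A#3
D3 -> B3
C3 -> A3
D5 -> B5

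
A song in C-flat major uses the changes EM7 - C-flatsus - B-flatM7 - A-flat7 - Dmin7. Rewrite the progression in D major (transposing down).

C-flat major down to D major is a diminished seventh; each chord root moves by that interval while the quality stays the same.
EM7: root E down a diminished seventh → F##, giving F##M7.
C-flatsus: root C-flat down a diminished seventh → D, giving Dsus.
B-flatM7: root B-flat down a diminished seventh → C#, giving C#M7.
A-flat7: root A-flat down a diminished seventh → B, giving B7.
Dmin7: root D down a diminished seventh → E#, giving E#min7.

F##M7 Dsus C#M7 B7 E#min7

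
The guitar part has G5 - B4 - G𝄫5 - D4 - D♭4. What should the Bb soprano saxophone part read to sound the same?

First find concert pitch: the guitar sounds a perfect octave below written, so G5 B4 G𝄫5 D4 D♭4 sounds G4 B3 Gbb4 D3 Db3.
Then write for Bb soprano saxophone: it sounds a major second below written, so the part must be a major second above concert.
G4 → A4
B3 → C#4
Gbb4 → Abb4
D3 → E3
Db3 → Eb3

A4 C#4 Abb4 E3 Eb3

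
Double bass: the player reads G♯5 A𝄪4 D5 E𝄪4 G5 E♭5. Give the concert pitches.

G#4 A##3 D4 E##3 G4 Eb4

The double bass sounds a perfect octave below written, so transpose each written note down a perfect octave.
G#5 to G#4
A##4 to A##3
D5 to D4
E##4 to E##3
G5 to G4
Eb5 to Eb4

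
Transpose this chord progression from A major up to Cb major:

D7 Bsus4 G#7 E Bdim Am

A major up to Cb major is a diminished third; each chord root moves by that interval while the quality stays the same.
D7: root D up a diminished third → Fb, giving Fb7.
Bsus4: root B up a diminished third → Db, giving Dbsus4.
G#7: root G# up a diminished third → Bb, giving Bb7.
E: root E up a diminished third → Gb, giving Gb.
Bdim: root B up a diminished third → Db, giving Dbdim.
Am: root A up a diminished third → Cb, giving Cbm.

Fb7 Dbsus4 Bb7 Gb Dbdim Cbm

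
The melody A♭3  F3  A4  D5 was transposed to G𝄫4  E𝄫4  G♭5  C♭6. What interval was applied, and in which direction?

up a diminished seventh

Take the first pair: Ab3 → Gbb4. A to G spans 7 letter names, so the interval is some kind of seventh.
Ab3 to Gbb4 is 9 semitones, which makes it a diminished seventh; the second version is higher, so the direction is up.
Checking another pair — D5 → Cb6 — gives the same interval.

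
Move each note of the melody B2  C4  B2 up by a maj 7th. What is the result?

A#3 B4 A#3

B2 -> A#3
C4 -> B4
B2 -> A#3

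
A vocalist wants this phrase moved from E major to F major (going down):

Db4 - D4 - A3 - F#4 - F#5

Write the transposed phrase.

Ebb3 Eb3 Bb2 G3 G4

E major to F major down is a major seventh, so every note moves down by that interval.
Db4 to Ebb3
D4 to Eb3
A3 to Bb2
F#4 to G3
F#5 to G4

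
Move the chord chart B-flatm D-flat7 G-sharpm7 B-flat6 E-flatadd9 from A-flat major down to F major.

Gm Bb7 E#m7 G6 Cadd9

A-flat major down to F major is a minor third; each chord root moves by that interval while the quality stays the same.
B-flatm: root B-flat down a minor third → G, giving Gm.
D-flat7: root D-flat down a minor third → Bb, giving Bb7.
G-sharpm7: root G-sharp down a minor third → E#, giving E#m7.
B-flat6: root B-flat down a minor third → G, giving G6.
E-flatadd9: root E-flat down a minor third → C, giving Cadd9.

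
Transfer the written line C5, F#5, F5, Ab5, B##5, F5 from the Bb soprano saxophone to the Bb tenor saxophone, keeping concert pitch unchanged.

First find concert pitch: the Bb soprano saxophone sounds a major second below written, so C5 F#5 F5 Ab5 B##5 F5 sounds Bb4 E5 Eb5 Gb5 A##5 Eb5.
Then write for Bb tenor saxophone: it sounds a major ninth below written, so the part must be a major ninth above concert.
Bb4 → C6
E5 → F#6
Eb5 → F6
Gb5 → Ab6
A##5 → B##6
Eb5 → F6

C6 F#6 F6 Ab6 B##6 F6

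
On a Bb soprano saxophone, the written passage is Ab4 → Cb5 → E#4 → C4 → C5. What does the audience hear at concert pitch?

Gb4 Bbb4 D#4 Bb3 Bb4

The Bb soprano saxophone sounds a major second below written, so transpose each written note down a major second.
Ab4 gives Gb4
Cb5 gives Bbb4
E#4 gives D#4
C4 gives Bb3
C5 gives Bb4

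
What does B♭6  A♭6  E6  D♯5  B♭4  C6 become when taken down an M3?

Bb6 -> Gb6
Ab6 -> Fb6
E6 -> C6
D#5 -> B4
Bb4 -> Gb4
C6 -> Ab5

Gb6 Fb6 C6 B4 Gb4 Ab5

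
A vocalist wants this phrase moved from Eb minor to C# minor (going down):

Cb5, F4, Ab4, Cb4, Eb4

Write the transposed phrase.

A4 D#4 F#4 A3 C#4

Eb minor to C# minor down is a diminished third, so every note moves down by that interval.
Cb5 -> A4
F4 -> D#4
Ab4 -> F#4
Cb4 -> A3
Eb4 -> C#4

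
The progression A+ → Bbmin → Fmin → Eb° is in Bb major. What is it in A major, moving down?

G#+ Amin Emin D°

Bb major down to A major is a minor second; each chord root moves by that interval while the quality stays the same.
A+: root A down a minor second → G#, giving G#+.
Bbmin: root Bb down a minor second → A, giving Amin.
Fmin: root F down a minor second → E, giving Emin.
Eb°: root Eb down a minor second → D, giving D°.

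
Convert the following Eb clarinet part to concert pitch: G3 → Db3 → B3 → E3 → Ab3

The Eb clarinet sounds a minor third above written, so transpose each written note up a minor third.
G3 to Bb3
Db3 to Fb3
B3 to D4
E3 to G3
Ab3 to Cb4

Bb3 Fb3 D4 G3 Cb4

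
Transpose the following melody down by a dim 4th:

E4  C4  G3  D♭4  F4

E4: a fourth down reaches B, and 4 semitones makes it B#3.
C4: a fourth down reaches G, and 4 semitones makes it G#3.
G3: a fourth down reaches D, and 4 semitones makes it D#3.
Db4: a fourth down reaches A, and 4 semitones makes it A3.
A diminished fourth down from F4 gives C#4.

B#3 G#3 D#3 A3 C#4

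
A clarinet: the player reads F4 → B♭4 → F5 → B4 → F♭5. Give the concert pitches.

D4 G4 D5 G#4 Db5

The A clarinet sounds a minor third below written, so transpose each written note down a minor third.
F4 -> D4
Bb4 -> G4
F5 -> D5
B4 -> G#4
Fb5 -> Db5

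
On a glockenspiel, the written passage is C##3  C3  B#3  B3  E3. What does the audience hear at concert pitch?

The glockenspiel sounds a perfect fifteenth above written, so transpose each written note up a perfect fifteenth.
C##3 becomes C##5
C3 becomes C5
B#3 becomes B#5
B3 becomes B5
E3 becomes E5

C##5 C5 B#5 B5 E5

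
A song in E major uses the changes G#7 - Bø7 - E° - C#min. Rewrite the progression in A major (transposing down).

C#7 Eø7 A° F#min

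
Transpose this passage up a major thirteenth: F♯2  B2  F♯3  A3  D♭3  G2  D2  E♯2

F#2: a thirteenth up reaches D, and 21 semitones makes it D#4.
A major thirteenth up from B2 gives G#4.
A major thirteenth up from F#3 gives D#5.
A major thirteenth up from A3 gives F#5.
A major thirteenth up from Db3 gives Bb4.
A major thirteenth up from G2 gives E4.
A major thirteenth up from D2 gives B3.
E#2 up a major thirteenth is C##4.

D#4 G#4 D#5 F#5 Bb4 E4 B3 C##4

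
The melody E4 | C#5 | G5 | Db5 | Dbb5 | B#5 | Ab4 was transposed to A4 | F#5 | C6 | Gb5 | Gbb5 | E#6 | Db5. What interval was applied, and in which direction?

up a perfect fourth

From E4 to A4 is 4 letter names — a fourth of some quality.
E4 to A4 is 5 semitones, which makes it a perfect fourth; the second version is higher, so the direction is up.
Checking another pair — Ab4 → Db5 — gives the same interval.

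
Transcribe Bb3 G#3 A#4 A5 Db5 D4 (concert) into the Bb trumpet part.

C4 A#3 B#4 B5 Eb5 E4

The Bb trumpet sounds a major second below written, so the written part must be a major second above concert — transpose each note up.
Bb3 to C4
G#3 to A#3
A#4 to B#4
A5 to B5
Db5 to Eb5
D4 to E4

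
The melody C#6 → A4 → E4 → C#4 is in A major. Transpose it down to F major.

From A down to F is a major third; apply that to each pitch.
C#6 to A5
A4 to F4
E4 to C4
C#4 to A3

A5 F4 C4 A3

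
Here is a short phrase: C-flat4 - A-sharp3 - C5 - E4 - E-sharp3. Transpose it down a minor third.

Cb4 gives Ab3
A#3 gives F##3
C5 gives A4
E4 gives C#4
E#3 gives C##3

Ab3 F##3 A4 C#4 C##3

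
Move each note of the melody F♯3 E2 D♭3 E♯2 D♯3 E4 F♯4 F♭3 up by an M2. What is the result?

G#3 F#2 Eb3 F##2 E#3 F#4 G#4 Gb3

A major second up from F#3 gives G#3.
A major second up from E2 gives F#2.
Db3 up a major second is Eb3.
E#2: a second up reaches F, and 2 semitones makes it F##2.
D#3 up a major second is E#3.
A major second up from E4 gives F#4.
F#4 up a major second is G#4.
Fb3 up a major second is Gb3.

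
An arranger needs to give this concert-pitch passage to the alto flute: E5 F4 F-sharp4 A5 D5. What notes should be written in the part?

A5 Bb4 B4 D6 G5

The alto flute sounds a perfect fourth below written, so the written part must be a perfect fourth above concert — transpose each note up.
E5 to A5
F4 to Bb4
F#4 to B4
A5 to D6
D5 to G5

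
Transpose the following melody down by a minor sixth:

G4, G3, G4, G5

G4 -> B3
G3 -> B2
G4 -> B3
G5 -> B4

B3 B2 B3 B4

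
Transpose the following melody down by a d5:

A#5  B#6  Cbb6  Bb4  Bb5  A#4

A diminished fifth down from A#5 gives D##5.
A diminished fifth down from B#6 gives E##6.
Cbb6: a fifth down reaches F, and 6 semitones makes it Fb5.
A diminished fifth down from Bb4 gives E4.
Bb5 down a diminished fifth is E5.
A#4 down a diminished fifth is D##4.

D##5 E##6 Fb5 E4 E5 D##4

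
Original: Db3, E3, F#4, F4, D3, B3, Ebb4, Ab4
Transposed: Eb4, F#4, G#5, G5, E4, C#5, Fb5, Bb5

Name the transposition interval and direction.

From Db3 to Eb4 is 9 letter names — a ninth of some quality.
Db3 to Eb4 is 14 semitones, which makes it a major ninth; the second version is higher, so the direction is up.
Checking another pair — Ab4 → Bb5 — gives the same interval.

up a major ninth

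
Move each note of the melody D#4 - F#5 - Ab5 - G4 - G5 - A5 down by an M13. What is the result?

F#2 A3 Cb4 Bb2 Bb3 C4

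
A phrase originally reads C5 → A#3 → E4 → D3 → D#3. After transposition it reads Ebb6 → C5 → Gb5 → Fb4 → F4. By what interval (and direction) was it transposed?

up a diminished tenth

Take the first pair: C5 → Ebb6. C to E spans 10 letter names, so the interval is some kind of tenth.
C5 to Ebb6 is 14 semitones, which makes it a diminished tenth; the second version is higher, so the direction is up.
Checking another pair — D#3 → F4 — gives the same interval.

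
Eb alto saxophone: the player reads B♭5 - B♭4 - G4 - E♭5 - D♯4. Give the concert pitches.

Written C4 on the Eb alto saxophone sounds as Eb3, a major sixth lower; apply that shift to every note.
Bb5 -> Db5
Bb4 -> Db4
G4 -> Bb3
Eb5 -> Gb4
D#4 -> F#3

Db5 Db4 Bb3 Gb4 F#3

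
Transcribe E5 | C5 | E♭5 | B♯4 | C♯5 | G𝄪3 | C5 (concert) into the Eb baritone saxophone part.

The Eb baritone saxophone sounds a major thirteenth below written, so the written part must be a major thirteenth above concert — transpose each note up.
E5 → C#7
C5 → A6
Eb5 → C7
B#4 → G##6
C#5 → A#6
G##3 → E##5
C5 → A6

C#7 A6 C7 G##6 A#6 E##5 A6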